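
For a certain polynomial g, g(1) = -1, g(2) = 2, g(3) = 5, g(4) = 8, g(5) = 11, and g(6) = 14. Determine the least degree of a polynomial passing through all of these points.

Forward differences of the values at n = 1, 2, 3, 4, 5, 6:
  g  : -1  2  5  8  11  14
  Δ  : 3  3  3  3  3
  Δ^2: 0  0  0  0
  Δ^3: 0  0  0
  Δ^4: 0  0
  Δ^5: 0
The first differences are constant (3) and nonzero, while all higher differences vanish, so the minimal degree is 1.

1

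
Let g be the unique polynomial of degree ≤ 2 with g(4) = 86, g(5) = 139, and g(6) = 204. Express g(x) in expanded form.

g(x) = 6x^2 - x - 6

Write g(x) = ax^2 + bx + c. Substituting each data point gives a linear system:
  16a + 4b + c = 86
  25a + 5b + c = 139
  36a + 6b + c = 204
Solving the system yields a = 6, b = -1, c = -6.
So g(x) = 6x^2 - x - 6.
Check: g(5) = 139. ✓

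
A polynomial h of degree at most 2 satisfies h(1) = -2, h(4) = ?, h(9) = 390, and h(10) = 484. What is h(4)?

70

The 3 known points determine the degree-2 polynomial uniquely.
Write h(s) = as^2 + bs + c. Substituting each data point gives a linear system:
  a + b + c = -2
  81a + 9b + c = 390
  100a + 10b + c = 484
Solving the system yields a = 5, b = -1, c = -6.
So h(s) = 5s² - s - 6.
Then h(4) = 70.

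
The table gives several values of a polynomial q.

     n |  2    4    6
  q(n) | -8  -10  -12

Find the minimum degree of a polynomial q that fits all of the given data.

1

Forward differences of the values at n = 2, 4, 6:
  q  : -8  -10  -12
  Δ  : -2  -2
  Δ^2: 0
The first differences are constant (-2) and nonzero, while all higher differences vanish, so the minimal degree is 1.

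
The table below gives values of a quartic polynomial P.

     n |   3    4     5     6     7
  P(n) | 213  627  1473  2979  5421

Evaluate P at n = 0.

Write P(n) = an^4 + bn^3 + cn^2 + dn + e. Substituting each data point gives a linear system:
  81a + 27b + 9c + 3d + e = 213
  256a + 64b + 16c + 4d + e = 627
  625a + 125b + 25c + 5d + e = 1473
  1296a + 216b + 36c + 6d + e = 2979
  2401a + 343b + 49c + 7d + e = 5421
Solving the system yields a = 2, b = 2, c = -2, d = 4, e = 3.
So P(n) = 2n⁴ + 2n³ - 2n² + 4n + 3.
Then P(0) = 3.

3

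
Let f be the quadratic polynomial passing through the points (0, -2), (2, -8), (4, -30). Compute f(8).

-122

Write f(u) = au^2 + bu + c. Substituting each data point gives a linear system:
  c = -2
  4a + 2b + c = -8
  16a + 4b + c = -30
Solving the system yields a = -2, b = 1, c = -2.
So f(u) = -2u² + u - 2.
Then f(8) = -122.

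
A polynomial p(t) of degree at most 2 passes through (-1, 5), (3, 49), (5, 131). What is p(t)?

Write p(t) = at^2 + bt + c. Substituting each data point gives a linear system:
  a - b + c = 5
  9a + 3b + c = 49
  25a + 5b + c = 131
Solving the system yields a = 5, b = 1, c = 1.
So p(t) = 5t^2 + t + 1.
Check: p(5) = 131. ✓

p(t) = 5t^2 + t + 1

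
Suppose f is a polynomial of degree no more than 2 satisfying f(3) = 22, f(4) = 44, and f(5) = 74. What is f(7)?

Using the Lagrange interpolation formula with nodes 3, 4, 5:
  L_0(t) = (t - 4)(t - 5) / 2
  L_1(t) = (t - 3)(t - 5) / -1
  L_2(t) = (t - 3)(t - 4) / 2
Then f(t) = 22·L_0(t) + 44·L_1(t) + 74·L_2(t).
Expanding and collecting terms gives f(t) = 4t^2 - 6t + 4.
Evaluating at t = 7: f(7) = 158.

158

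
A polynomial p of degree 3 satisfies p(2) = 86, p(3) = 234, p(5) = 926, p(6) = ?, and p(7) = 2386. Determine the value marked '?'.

The 4 known points determine the degree-3 polynomial uniquely.
Write p(n) = an^3 + bn^2 + cn + d. Substituting each data point gives a linear system:
  8a + 4b + 2c + d = 86
  27a + 9b + 3c + d = 234
  125a + 25b + 5c + d = 926
  343a + 49b + 7c + d = 2386
Solving the system yields a = 6, b = 6, c = 4, d = 6.
So p(n) = 6n^3 + 6n^2 + 4n + 6.
Then p(6) = 1542.

1542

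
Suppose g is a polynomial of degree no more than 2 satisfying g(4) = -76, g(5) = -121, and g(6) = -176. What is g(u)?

g(u) = -5u^2 + 4

Write g(u) = au^2 + bu + c. Substituting each data point gives a linear system:
  16a + 4b + c = -76
  25a + 5b + c = -121
  36a + 6b + c = -176
Solving the system yields a = -5, b = 0, c = 4.
So g(u) = -5u^2 + 4.
Check: g(4) = -76. ✓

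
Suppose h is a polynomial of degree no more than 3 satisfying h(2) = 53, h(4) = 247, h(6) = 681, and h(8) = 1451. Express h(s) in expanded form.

h(s) = 2s^3 + 6s^2 + 5s + 3

Write h(s) = as^3 + bs^2 + cs + d. Substituting each data point gives a linear system:
  8a + 4b + 2c + d = 53
  64a + 16b + 4c + d = 247
  216a + 36b + 6c + d = 681
  512a + 64b + 8c + d = 1451
Solving the system yields a = 2, b = 6, c = 5, d = 3.
So h(s) = 2s^3 + 6s^2 + 5s + 3.
Check: h(2) = 53. ✓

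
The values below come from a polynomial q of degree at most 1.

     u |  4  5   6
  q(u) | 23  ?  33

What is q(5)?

28

On equispaced nodes a degree-1 polynomial has vanishing second forward difference, so
  q(4) - 2·q(5) + q(6) = 0.
Substituting the known values and solving for q(5):
  -2·q(5) = -56
  q(5) = 28.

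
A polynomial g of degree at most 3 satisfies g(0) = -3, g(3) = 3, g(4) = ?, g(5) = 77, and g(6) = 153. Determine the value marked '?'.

The 4 known points determine the degree-3 polynomial uniquely.
Write g(t) = at^3 + bt^2 + ct + d. Substituting each data point gives a linear system:
  d = -3
  27a + 9b + 3c + d = 3
  125a + 25b + 5c + d = 77
  216a + 36b + 6c + d = 153
Solving the system yields a = 1, b = -1, c = -4, d = -3.
So g(t) = t^3 - t^2 - 4t - 3.
Then g(4) = 29.

29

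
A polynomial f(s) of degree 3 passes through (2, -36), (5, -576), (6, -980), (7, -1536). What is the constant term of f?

4

Write f(s) = as^3 + bs^2 + cs + d. Substituting each data point gives a linear system:
  8a + 4b + 2c + d = -36
  125a + 25b + 5c + d = -576
  216a + 36b + 6c + d = -980
  343a + 49b + 7c + d = -1536
Solving the system yields a = -4, b = -4, c = 4, d = 4.
So f(s) = -4s^3 - 4s^2 + 4s + 4.
The constant term is 4.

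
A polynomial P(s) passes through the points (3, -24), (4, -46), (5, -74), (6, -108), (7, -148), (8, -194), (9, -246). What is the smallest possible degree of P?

Forward differences of the values at s = 3, 4, 5, 6, 7, 8, 9:
  P  : -24  -46  -74  -108  -148  -194  -246
  Δ  : -22  -28  -34  -40  -46  -52
  Δ^2: -6  -6  -6  -6  -6
  Δ^3: 0  0  0  0
  Δ^4: 0  0  0
  Δ^5: 0  0
  Δ^6: 0
The second differences are constant (-6) and nonzero, while all higher differences vanish, so the minimal degree is 2.

2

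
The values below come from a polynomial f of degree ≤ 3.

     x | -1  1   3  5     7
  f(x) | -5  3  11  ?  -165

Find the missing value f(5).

The 4 known points determine the degree-3 polynomial uniquely.
Write f(x) = ax^3 + bx^2 + cx + d. Substituting each data point gives a linear system:
  -a + b - c + d = -5
  a + b + c + d = 3
  27a + 9b + 3c + d = 11
  343a + 49b + 7c + d = -165
Solving the system yields a = -1, b = 3, c = 5, d = -4.
So f(x) = -x^3 + 3x^2 + 5x - 4.
Then f(5) = -29.

-29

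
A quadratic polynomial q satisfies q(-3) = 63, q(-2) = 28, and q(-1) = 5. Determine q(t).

q(t) = 6t^2 - 5t - 6

Write q(t) = at^2 + bt + c. Substituting each data point gives a linear system:
  9a - 3b + c = 63
  4a - 2b + c = 28
  a - b + c = 5
Solving the system yields a = 6, b = -5, c = -6.
So q(t) = 6t² - 5t - 6.
Check: q(-3) = 63. ✓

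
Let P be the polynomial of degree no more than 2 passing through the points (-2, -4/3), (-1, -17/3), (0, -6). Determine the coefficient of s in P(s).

5/3

Write P(s) = as^2 + bs + c. Substituting each data point gives a linear system:
  4a - 2b + c = -4/3
  a - b + c = -17/3
  c = -6
Solving the system yields a = 2, b = 5/3, c = -6.
So P(s) = 2s^2 + (5/3)s - 6.
The coefficient of s is 5/3.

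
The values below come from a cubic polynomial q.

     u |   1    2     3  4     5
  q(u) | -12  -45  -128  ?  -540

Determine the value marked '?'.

-285

The 4 known points determine the degree-3 polynomial uniquely.
Write q(u) = au^3 + bu^2 + cu + d. Substituting each data point gives a linear system:
  a + b + c + d = -12
  8a + 4b + 2c + d = -45
  27a + 9b + 3c + d = -128
  125a + 25b + 5c + d = -540
Solving the system yields a = -4, b = -1, c = -2, d = -5.
So q(u) = -4u^3 - u^2 - 2u - 5.
Then q(4) = -285.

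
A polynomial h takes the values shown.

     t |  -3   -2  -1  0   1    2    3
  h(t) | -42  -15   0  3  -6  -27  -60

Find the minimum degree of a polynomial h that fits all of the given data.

2

Forward differences of the values at t = -3, -2, -1, 0, 1, 2, 3:
  h  : -42  -15  0  3  -6  -27  -60
  Δ  : 27  15  3  -9  -21  -33
  Δ^2: -12  -12  -12  -12  -12
  Δ^3: 0  0  0  0
  Δ^4: 0  0  0
  Δ^5: 0  0
  Δ^6: 0
The second differences are constant (-12) and nonzero, while all higher differences vanish, so the minimal degree is 2.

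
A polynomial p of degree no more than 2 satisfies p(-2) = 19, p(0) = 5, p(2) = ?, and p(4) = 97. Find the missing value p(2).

On equispaced nodes a degree-2 polynomial has vanishing third forward difference, so
  - p(-2) + 3·p(0) - 3·p(2) + p(4) = 0.
Substituting the known values and solving for p(2):
  -3·p(2) = -93
  p(2) = 31.

31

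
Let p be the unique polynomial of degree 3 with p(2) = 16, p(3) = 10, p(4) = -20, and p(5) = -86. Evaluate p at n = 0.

Write p(n) = an^3 + bn^2 + cn + d. Substituting each data point gives a linear system:
  8a + 4b + 2c + d = 16
  27a + 9b + 3c + d = 10
  64a + 16b + 4c + d = -20
  125a + 25b + 5c + d = -86
Solving the system yields a = -2, b = 6, c = 2, d = 4.
So p(n) = -2n^3 + 6n^2 + 2n + 4.
Then p(0) = 4.

4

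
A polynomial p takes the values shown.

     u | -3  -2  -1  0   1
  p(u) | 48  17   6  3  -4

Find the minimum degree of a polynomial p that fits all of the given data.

3

Forward differences of the values at u = -3, -2, -1, 0, 1:
  p  : 48  17  6  3  -4
  Δ  : -31  -11  -3  -7
  Δ^2: 20  8  -4
  Δ^3: -12  -12
  Δ^4: 0
The third differences are constant (-12) and nonzero, while all higher differences vanish, so the minimal degree is 3.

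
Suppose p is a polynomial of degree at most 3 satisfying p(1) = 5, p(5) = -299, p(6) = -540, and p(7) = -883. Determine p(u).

p(u) = -3u^3 + 3u^2 - u + 6

Write p(u) = au^3 + bu^2 + cu + d. Substituting each data point gives a linear system:
  a + b + c + d = 5
  125a + 25b + 5c + d = -299
  216a + 36b + 6c + d = -540
  343a + 49b + 7c + d = -883
Solving the system yields a = -3, b = 3, c = -1, d = 6.
So p(u) = -3u^3 + 3u^2 - u + 6.
Check: p(1) = 5. ✓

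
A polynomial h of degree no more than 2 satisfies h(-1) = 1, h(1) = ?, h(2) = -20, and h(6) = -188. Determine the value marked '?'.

-3

The 3 known points determine the degree-2 polynomial uniquely.
Write h(n) = an^2 + bn + c. Substituting each data point gives a linear system:
  a - b + c = 1
  4a + 2b + c = -20
  36a + 6b + c = -188
Solving the system yields a = -5, b = -2, c = 4.
So h(n) = -5n² - 2n + 4.
Then h(1) = -3.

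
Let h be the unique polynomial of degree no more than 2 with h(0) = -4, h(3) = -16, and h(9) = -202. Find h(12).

-376

Write h(u) = au^2 + bu + c. Substituting each data point gives a linear system:
  c = -4
  9a + 3b + c = -16
  81a + 9b + c = -202
Solving the system yields a = -3, b = 5, c = -4.
So h(u) = -3u² + 5u - 4.
Then h(12) = -376.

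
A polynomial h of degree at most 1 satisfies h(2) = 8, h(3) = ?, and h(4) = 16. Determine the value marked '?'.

12

On equispaced nodes a degree-1 polynomial has vanishing second forward difference, so
  h(2) - 2·h(3) + h(4) = 0.
Substituting the known values and solving for h(3):
  -2·h(3) = -24
  h(3) = 12.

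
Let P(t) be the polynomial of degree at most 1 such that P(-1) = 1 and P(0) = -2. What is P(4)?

-14

Using the Lagrange interpolation formula with nodes -1, 0:
  L_0(t) = t / -1
  L_1(t) = (t + 1) / 1
Then P(t) = 1·L_0(t) - 2·L_1(t).
Expanding and collecting terms gives P(t) = -3t - 2.
Evaluating at t = 4: P(4) = -14.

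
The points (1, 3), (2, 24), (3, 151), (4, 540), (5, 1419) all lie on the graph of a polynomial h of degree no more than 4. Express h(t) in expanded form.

Write h(t) = at^4 + bt^3 + ct^2 + dt + e. Substituting each data point gives a linear system:
  a + b + c + d + e = 3
  16a + 8b + 4c + 2d + e = 24
  81a + 27b + 9c + 3d + e = 151
  256a + 64b + 16c + 4d + e = 540
  625a + 125b + 25c + 5d + e = 1419
Solving the system yields a = 3, b = -4, c = 2, d = -2, e = 4.
So h(t) = 3t^4 - 4t^3 + 2t^2 - 2t + 4.
Check: h(3) = 151. ✓

h(t) = 3t^4 - 4t^3 + 2t^2 - 2t + 4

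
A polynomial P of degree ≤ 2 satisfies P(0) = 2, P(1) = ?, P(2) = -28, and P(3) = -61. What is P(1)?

On equispaced nodes a degree-2 polynomial has vanishing third forward difference, so
  - P(0) + 3·P(1) - 3·P(2) + P(3) = 0.
Substituting the known values and solving for P(1):
  3·P(1) = -21
  P(1) = -7.

-7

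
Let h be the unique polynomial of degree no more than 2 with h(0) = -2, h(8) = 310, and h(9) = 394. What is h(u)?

Write h(u) = au^2 + bu + c. Substituting each data point gives a linear system:
  c = -2
  64a + 8b + c = 310
  81a + 9b + c = 394
Solving the system yields a = 5, b = -1, c = -2.
So h(u) = 5u² - u - 2.
Check: h(8) = 310. ✓

h(u) = 5u^2 - u - 2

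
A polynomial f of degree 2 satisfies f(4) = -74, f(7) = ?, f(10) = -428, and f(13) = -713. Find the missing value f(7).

-215

The 3 known points determine the degree-2 polynomial uniquely.
Write f(s) = as^2 + bs + c. Substituting each data point gives a linear system:
  16a + 4b + c = -74
  100a + 10b + c = -428
  169a + 13b + c = -713
Solving the system yields a = -4, b = -3, c = 2.
So f(s) = -4s^2 - 3s + 2.
Then f(7) = -215.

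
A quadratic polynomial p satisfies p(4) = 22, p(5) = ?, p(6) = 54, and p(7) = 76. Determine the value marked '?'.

On equispaced nodes a degree-2 polynomial has vanishing third forward difference, so
  - p(4) + 3·p(5) - 3·p(6) + p(7) = 0.
Substituting the known values and solving for p(5):
  3·p(5) = 108
  p(5) = 36.

36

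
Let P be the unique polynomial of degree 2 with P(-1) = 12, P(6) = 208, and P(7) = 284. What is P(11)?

Using the Lagrange interpolation formula with nodes -1, 6, 7:
  L_0(x) = (x - 6)(x - 7) / 56
  L_1(x) = (x + 1)(x - 7) / -7
  L_2(x) = (x + 1)(x - 6) / 8
Then P(x) = 12·L_0(x) + 208·L_1(x) + 284·L_2(x).
Expanding and collecting terms gives P(x) = 6x² - 2x + 4.
Evaluating at x = 11: P(11) = 708.

708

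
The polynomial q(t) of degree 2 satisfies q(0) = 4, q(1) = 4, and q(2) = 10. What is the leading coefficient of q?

3

Write q(t) = at^2 + bt + c. Substituting each data point gives a linear system:
  c = 4
  a + b + c = 4
  4a + 2b + c = 10
Solving the system yields a = 3, b = -3, c = 4.
So q(t) = 3t^2 - 3t + 4.
The leading coefficient is 3.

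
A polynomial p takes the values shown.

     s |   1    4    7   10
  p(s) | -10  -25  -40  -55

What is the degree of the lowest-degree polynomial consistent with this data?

1

Forward differences of the values at s = 1, 4, 7, 10:
  p  : -10  -25  -40  -55
  Δ  : -15  -15  -15
  Δ^2: 0  0
  Δ^3: 0
The first differences are constant (-15) and nonzero, while all higher differences vanish, so the minimal degree is 1.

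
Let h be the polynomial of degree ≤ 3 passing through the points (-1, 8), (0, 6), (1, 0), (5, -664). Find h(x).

h(x) = -5x^3 - 2x^2 + x + 6

Write h(x) = ax^3 + bx^2 + cx + d. Substituting each data point gives a linear system:
  -a + b - c + d = 8
  d = 6
  a + b + c + d = 0
  125a + 25b + 5c + d = -664
Solving the system yields a = -5, b = -2, c = 1, d = 6.
So h(x) = -5x^3 - 2x^2 + x + 6.
Check: h(0) = 6. ✓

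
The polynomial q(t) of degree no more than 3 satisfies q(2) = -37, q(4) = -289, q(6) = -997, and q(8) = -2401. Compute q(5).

Forward differences of the values at t = 2, 4, 6, 8:
  q  : -37  -289  -997  -2401
  Δ  : -252  -708  -1404
  Δ^2: -456  -696
  Δ^3: -240
The third differences are constant, confirming degree 3.
Interpolating (Newton forward form) and evaluating at t = 5 gives q(5) = -571.

-571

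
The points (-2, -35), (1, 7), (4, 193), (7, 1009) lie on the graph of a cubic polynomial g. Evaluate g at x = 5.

371

Using the Lagrange interpolation formula with nodes -2, 1, 4, 7:
  L_0(x) = (x - 1)(x - 4)(x - 7) / -162
  L_1(x) = (x + 2)(x - 4)(x - 7) / 54
  L_2(x) = (x + 2)(x - 1)(x - 7) / -54
  L_3(x) = (x + 2)(x - 1)(x - 4) / 162
Then g(x) = -35·L_0(x) + 7·L_1(x) + 193·L_2(x) + 1009·L_3(x).
Expanding and collecting terms gives g(x) = 3x³ - x² + 4x + 1.
Evaluating at x = 5: g(5) = 371.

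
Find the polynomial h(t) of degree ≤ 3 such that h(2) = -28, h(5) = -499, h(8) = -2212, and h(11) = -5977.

Write h(t) = at^3 + bt^2 + ct + d. Substituting each data point gives a linear system:
  8a + 4b + 2c + d = -28
  125a + 25b + 5c + d = -499
  512a + 64b + 8c + d = -2212
  1331a + 121b + 11c + d = -5977
Solving the system yields a = -5, b = 6, c = -4, d = -4.
So h(t) = -5t³ + 6t² - 4t - 4.
Check: h(11) = -5977. ✓

h(t) = -5t^3 + 6t^2 - 4t - 4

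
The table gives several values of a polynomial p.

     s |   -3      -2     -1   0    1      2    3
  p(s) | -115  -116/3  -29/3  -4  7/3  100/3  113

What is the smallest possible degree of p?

3

Forward differences of the values at s = -3, -2, -1, 0, 1, 2, 3:
  p  : -115  -116/3  -29/3  -4  7/3  100/3  113
  Δ  : 229/3  29  17/3  19/3  31  239/3
  Δ^2: -142/3  -70/3  2/3  74/3  146/3
  Δ^3: 24  24  24  24
  Δ^4: 0  0  0
  Δ^5: 0  0
  Δ^6: 0
The third differences are constant (24) and nonzero, while all higher differences vanish, so the minimal degree is 3.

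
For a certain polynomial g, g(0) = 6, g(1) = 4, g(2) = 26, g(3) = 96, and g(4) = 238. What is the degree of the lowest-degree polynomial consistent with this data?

3

Forward differences of the values at u = 0, 1, 2, 3, 4:
  g  : 6  4  26  96  238
  Δ  : -2  22  70  142
  Δ^2: 24  48  72
  Δ^3: 24  24
  Δ^4: 0
The third differences are constant (24) and nonzero, while all higher differences vanish, so the minimal degree is 3.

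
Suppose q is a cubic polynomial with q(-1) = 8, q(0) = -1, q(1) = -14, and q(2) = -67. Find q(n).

Write q(n) = an^3 + bn^2 + cn + d. Substituting each data point gives a linear system:
  -a + b - c + d = 8
  d = -1
  a + b + c + d = -14
  8a + 4b + 2c + d = -67
Solving the system yields a = -6, b = -2, c = -5, d = -1.
So q(n) = -6n^3 - 2n^2 - 5n - 1.
Check: q(1) = -14. ✓

q(n) = -6n^3 - 2n^2 - 5n - 1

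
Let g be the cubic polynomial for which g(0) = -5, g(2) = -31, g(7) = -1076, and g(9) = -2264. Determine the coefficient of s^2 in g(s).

-1

Write g(s) = as^3 + bs^2 + cs + d. Substituting each data point gives a linear system:
  d = -5
  8a + 4b + 2c + d = -31
  343a + 49b + 7c + d = -1076
  729a + 81b + 9c + d = -2264
Solving the system yields a = -3, b = -1, c = 1, d = -5.
So g(s) = -3s³ - s² + s - 5.
The coefficient of s^2 is -1.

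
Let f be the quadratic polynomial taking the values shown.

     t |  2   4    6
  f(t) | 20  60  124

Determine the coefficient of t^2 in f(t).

3

Write f(t) = at^2 + bt + c. Substituting each data point gives a linear system:
  4a + 2b + c = 20
  16a + 4b + c = 60
  36a + 6b + c = 124
Solving the system yields a = 3, b = 2, c = 4.
So f(t) = 3t^2 + 2t + 4.
The leading coefficient is 3.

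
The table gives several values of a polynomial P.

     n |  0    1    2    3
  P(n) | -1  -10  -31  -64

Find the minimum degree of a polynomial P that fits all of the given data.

Forward differences of the values at n = 0, 1, 2, 3:
  P  : -1  -10  -31  -64
  Δ  : -9  -21  -33
  Δ^2: -12  -12
  Δ^3: 0
The second differences are constant (-12) and nonzero, while all higher differences vanish, so the minimal degree is 2.

2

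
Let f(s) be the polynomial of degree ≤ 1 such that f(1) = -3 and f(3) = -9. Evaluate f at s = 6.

Using the Lagrange interpolation formula with nodes 1, 3:
  L_0(s) = (s - 3) / -2
  L_1(s) = (s - 1) / 2
Then f(s) = -3·L_0(s) - 9·L_1(s).
Expanding and collecting terms gives f(s) = -3s.
Evaluating at s = 6: f(6) = -18.

-18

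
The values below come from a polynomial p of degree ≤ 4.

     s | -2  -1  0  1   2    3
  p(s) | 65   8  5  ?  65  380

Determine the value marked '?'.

On equispaced nodes a degree-4 polynomial has vanishing fifth forward difference, so
  - p(-2) + 5·p(-1) - 10·p(0) + 10·p(1) - 5·p(2) + p(3) = 0.
Substituting the known values and solving for p(1):
  10·p(1) = 20
  p(1) = 2.

2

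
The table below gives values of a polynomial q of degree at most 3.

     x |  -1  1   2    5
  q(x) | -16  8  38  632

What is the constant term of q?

Write q(x) = ax^3 + bx^2 + cx + d. Substituting each data point gives a linear system:
  -a + b - c + d = -16
  a + b + c + d = 8
  8a + 4b + 2c + d = 38
  125a + 25b + 5c + d = 632
Solving the system yields a = 6, b = -6, c = 6, d = 2.
So q(x) = 6x³ - 6x² + 6x + 2.
The constant term is 2.

2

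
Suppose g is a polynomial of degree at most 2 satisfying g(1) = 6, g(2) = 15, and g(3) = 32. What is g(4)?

Forward differences of the values at x = 1, 2, 3:
  g  : 6  15  32
  Δ  : 9  17
  Δ^2: 8
The second differences are constant, confirming degree 2.
Interpolating (Newton forward form) and evaluating at x = 4 gives g(4) = 57.

57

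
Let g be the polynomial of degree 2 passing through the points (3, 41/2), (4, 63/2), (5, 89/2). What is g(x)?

g(x) = x^2 + 4x - 1/2

Write g(x) = ax^2 + bx + c. Substituting each data point gives a linear system:
  9a + 3b + c = 41/2
  16a + 4b + c = 63/2
  25a + 5b + c = 89/2
Solving the system yields a = 1, b = 4, c = -1/2.
So g(x) = x^2 + 4x - 1/2.
Check: g(3) = 41/2. ✓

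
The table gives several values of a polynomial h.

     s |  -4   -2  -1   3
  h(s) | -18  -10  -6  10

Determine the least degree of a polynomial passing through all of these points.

Divided differences on the nodes -4, -2, -1, 3:
  order 0: -18  -10  -6  10
  order 1: 4  4  4
  order 2: 0  0
  order 3: 0
The order-1 divided differences are all 4 (nonzero) and every higher order vanishes, so the data lies on a polynomial of degree exactly 1.

1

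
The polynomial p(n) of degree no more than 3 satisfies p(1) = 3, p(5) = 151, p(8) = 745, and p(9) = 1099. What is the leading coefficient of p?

Write p(n) = an^3 + bn^2 + cn + d. Substituting each data point gives a linear system:
  a + b + c + d = 3
  125a + 25b + 5c + d = 151
  512a + 64b + 8c + d = 745
  729a + 81b + 9c + d = 1099
Solving the system yields a = 2, b = -5, c = 5, d = 1.
So p(n) = 2n^3 - 5n^2 + 5n + 1.
The leading coefficient is 2.

2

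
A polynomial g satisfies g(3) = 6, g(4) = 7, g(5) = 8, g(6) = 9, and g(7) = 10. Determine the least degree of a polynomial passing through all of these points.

1

Forward differences of the values at s = 3, 4, 5, 6, 7:
  g  : 6  7  8  9  10
  Δ  : 1  1  1  1
  Δ^2: 0  0  0
  Δ^3: 0  0
  Δ^4: 0
The first differences are constant (1) and nonzero, while all higher differences vanish, so the minimal degree is 1.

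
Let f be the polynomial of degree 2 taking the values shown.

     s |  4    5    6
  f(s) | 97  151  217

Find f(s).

f(s) = 6s^2 + 1

Using the Lagrange interpolation formula with nodes 4, 5, 6:
  L_0(s) = (s - 5)(s - 6) / 2
  L_1(s) = (s - 4)(s - 6) / -1
  L_2(s) = (s - 4)(s - 5) / 2
Then f(s) = 97·L_0(s) + 151·L_1(s) + 217·L_2(s).
Expanding and collecting terms gives f(s) = 6s² + 1.
Check: f(4) = 97. ✓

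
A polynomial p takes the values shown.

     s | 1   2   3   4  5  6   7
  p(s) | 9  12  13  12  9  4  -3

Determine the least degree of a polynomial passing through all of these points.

Forward differences of the values at s = 1, 2, 3, 4, 5, 6, 7:
  p  : 9  12  13  12  9  4  -3
  Δ  : 3  1  -1  -3  -5  -7
  Δ^2: -2  -2  -2  -2  -2
  Δ^3: 0  0  0  0
  Δ^4: 0  0  0
  Δ^5: 0  0
  Δ^6: 0
The second differences are constant (-2) and nonzero, while all higher differences vanish, so the minimal degree is 2.

2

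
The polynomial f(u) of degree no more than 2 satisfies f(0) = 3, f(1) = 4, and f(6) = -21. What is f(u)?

Write f(u) = au^2 + bu + c. Substituting each data point gives a linear system:
  c = 3
  a + b + c = 4
  36a + 6b + c = -21
Solving the system yields a = -1, b = 2, c = 3.
So f(u) = -u^2 + 2u + 3.
Check: f(1) = 4. ✓

f(u) = -u^2 + 2u + 3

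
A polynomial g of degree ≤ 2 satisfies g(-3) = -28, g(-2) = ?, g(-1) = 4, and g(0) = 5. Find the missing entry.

The 3 known points determine the degree-2 polynomial uniquely.
Write g(t) = at^2 + bt + c. Substituting each data point gives a linear system:
  9a - 3b + c = -28
  a - b + c = 4
  c = 5
Solving the system yields a = -5, b = -4, c = 5.
So g(t) = -5t^2 - 4t + 5.
Then g(-2) = -7.

-7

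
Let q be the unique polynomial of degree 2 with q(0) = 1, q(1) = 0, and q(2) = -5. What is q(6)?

-65

Using the Lagrange interpolation formula with nodes 0, 1, 2:
  L_0(t) = (t - 1)(t - 2) / 2
  L_1(t) = t(t - 2) / -1
  L_2(t) = t(t - 1) / 2
Then q(t) = 1·L_0(t) + 0·L_1(t) - 5·L_2(t).
Expanding and collecting terms gives q(t) = -2t^2 + t + 1.
Evaluating at t = 6: q(6) = -65.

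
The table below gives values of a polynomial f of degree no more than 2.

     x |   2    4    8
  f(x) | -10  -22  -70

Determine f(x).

Using the Lagrange interpolation formula with nodes 2, 4, 8:
  L_0(x) = (x - 4)(x - 8) / 12
  L_1(x) = (x - 2)(x - 8) / -8
  L_2(x) = (x - 2)(x - 4) / 24
Then f(x) = -10·L_0(x) - 22·L_1(x) - 70·L_2(x).
Expanding and collecting terms gives f(x) = -x^2 - 6.
Check: f(4) = -22. ✓

f(x) = -x^2 - 6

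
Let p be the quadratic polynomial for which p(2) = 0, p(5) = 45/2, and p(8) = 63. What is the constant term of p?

Write p(x) = ax^2 + bx + c. Substituting each data point gives a linear system:
  4a + 2b + c = 0
  25a + 5b + c = 45/2
  64a + 8b + c = 63
Solving the system yields a = 1, b = 1/2, c = -5.
So p(x) = x^2 + (1/2)x - 5.
The constant term is -5.

-5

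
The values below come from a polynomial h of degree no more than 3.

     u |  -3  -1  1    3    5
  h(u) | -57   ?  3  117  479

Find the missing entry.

-7

The 4 known points determine the degree-3 polynomial uniquely.
Write h(u) = au^3 + bu^2 + cu + d. Substituting each data point gives a linear system:
  -27a + 9b - 3c + d = -57
  a + b + c + d = 3
  27a + 9b + 3c + d = 117
  125a + 25b + 5c + d = 479
Solving the system yields a = 3, b = 4, c = 2, d = -6.
So h(u) = 3u^3 + 4u^2 + 2u - 6.
Then h(-1) = -7.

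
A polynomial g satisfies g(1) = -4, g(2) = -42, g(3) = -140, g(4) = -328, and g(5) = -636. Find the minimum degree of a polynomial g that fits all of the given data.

3

Forward differences of the values at u = 1, 2, 3, 4, 5:
  g  : -4  -42  -140  -328  -636
  Δ  : -38  -98  -188  -308
  Δ^2: -60  -90  -120
  Δ^3: -30  -30
  Δ^4: 0
The third differences are constant (-30) and nonzero, while all higher differences vanish, so the minimal degree is 3.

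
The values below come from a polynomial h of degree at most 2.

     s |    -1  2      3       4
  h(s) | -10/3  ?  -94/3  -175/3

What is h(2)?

The 3 known points determine the degree-2 polynomial uniquely.
Write h(s) = as^2 + bs + c. Substituting each data point gives a linear system:
  a - b + c = -10/3
  9a + 3b + c = -94/3
  16a + 4b + c = -175/3
Solving the system yields a = -4, b = 1, c = 5/3.
So h(s) = -4s² + s + 5/3.
Then h(2) = -37/3.

-37/3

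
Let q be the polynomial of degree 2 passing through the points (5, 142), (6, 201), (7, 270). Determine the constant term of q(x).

-3

Write q(x) = ax^2 + bx + c. Substituting each data point gives a linear system:
  25a + 5b + c = 142
  36a + 6b + c = 201
  49a + 7b + c = 270
Solving the system yields a = 5, b = 4, c = -3.
So q(x) = 5x^2 + 4x - 3.
The constant term is -3.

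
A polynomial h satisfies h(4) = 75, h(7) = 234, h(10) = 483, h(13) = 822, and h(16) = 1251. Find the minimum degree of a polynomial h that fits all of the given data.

Forward differences of the values at x = 4, 7, 10, 13, 16:
  h  : 75  234  483  822  1251
  Δ  : 159  249  339  429
  Δ^2: 90  90  90
  Δ^3: 0  0
  Δ^4: 0
The second differences are constant (90) and nonzero, while all higher differences vanish, so the minimal degree is 2.

2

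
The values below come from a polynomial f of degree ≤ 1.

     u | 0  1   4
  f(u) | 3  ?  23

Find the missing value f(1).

The 2 known points determine the degree-1 polynomial uniquely.
Write f(u) = au + b. Substituting each data point gives a linear system:
  b = 3
  4a + b = 23
Solving the system yields a = 5, b = 3.
So f(u) = 5u + 3.
Then f(1) = 8.

8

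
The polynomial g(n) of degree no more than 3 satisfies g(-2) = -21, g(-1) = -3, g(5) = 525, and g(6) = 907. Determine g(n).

Write g(n) = an^3 + bn^2 + cn + d. Substituting each data point gives a linear system:
  -8a + 4b - 2c + d = -21
  -a + b - c + d = -3
  125a + 25b + 5c + d = 525
  216a + 36b + 6c + d = 907
Solving the system yields a = 4, b = 2, c = -4, d = -5.
So g(n) = 4n^3 + 2n^2 - 4n - 5.
Check: g(-2) = -21. ✓

g(n) = 4n^3 + 2n^2 - 4n - 5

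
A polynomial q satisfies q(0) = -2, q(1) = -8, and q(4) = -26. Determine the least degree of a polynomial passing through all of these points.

Divided differences on the nodes 0, 1, 4:
  order 0: -2  -8  -26
  order 1: -6  -6
  order 2: 0
The order-1 divided differences are all -6 (nonzero) and every higher order vanishes, so the data lies on a polynomial of degree exactly 1.

1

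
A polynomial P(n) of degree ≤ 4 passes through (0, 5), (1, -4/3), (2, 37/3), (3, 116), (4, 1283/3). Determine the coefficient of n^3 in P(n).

-1/3

Write P(n) = an^4 + bn^3 + cn^2 + dn + e. Substituting each data point gives a linear system:
  e = 5
  a + b + c + d + e = -4/3
  16a + 8b + 4c + 2d + e = 37/3
  81a + 27b + 9c + 3d + e = 116
  256a + 64b + 16c + 4d + e = 1283/3
Solving the system yields a = 2, b = -1/3, c = -3, d = -5, e = 5.
So P(n) = 2n^4 - (1/3)n^3 - 3n^2 - 5n + 5.
The coefficient of n^3 is -1/3.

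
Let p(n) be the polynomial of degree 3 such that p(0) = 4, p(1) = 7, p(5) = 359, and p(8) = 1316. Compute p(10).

2464

Using the Lagrange interpolation formula with nodes 0, 1, 5, 8:
  L_0(n) = (n - 1)(n - 5)(n - 8) / -40
  L_1(n) = n(n - 5)(n - 8) / 28
  L_2(n) = n(n - 1)(n - 8) / -60
  L_3(n) = n(n - 1)(n - 5) / 168
Then p(n) = 4·L_0(n) + 7·L_1(n) + 359·L_2(n) + 1316·L_3(n).
Expanding and collecting terms gives p(n) = 2n^3 + 5n^2 - 4n + 4.
Evaluating at n = 10: p(10) = 2464.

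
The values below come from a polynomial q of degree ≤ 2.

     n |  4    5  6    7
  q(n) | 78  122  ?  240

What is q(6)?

176

On equispaced nodes a degree-2 polynomial has vanishing third forward difference, so
  - q(4) + 3·q(5) - 3·q(6) + q(7) = 0.
Substituting the known values and solving for q(6):
  -3·q(6) = -528
  q(6) = 176.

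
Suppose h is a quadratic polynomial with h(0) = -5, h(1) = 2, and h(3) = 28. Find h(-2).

Using the Lagrange interpolation formula with nodes 0, 1, 3:
  L_0(s) = (s - 1)(s - 3) / 3
  L_1(s) = s(s - 3) / -2
  L_2(s) = s(s - 1) / 6
Then h(s) = -5·L_0(s) + 2·L_1(s) + 28·L_2(s).
Expanding and collecting terms gives h(s) = 2s^2 + 5s - 5.
Evaluating at s = -2: h(-2) = -7.

-7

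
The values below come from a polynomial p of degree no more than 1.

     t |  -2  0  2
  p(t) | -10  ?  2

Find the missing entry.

-4

On equispaced nodes a degree-1 polynomial has vanishing second forward difference, so
  p(-2) - 2·p(0) + p(2) = 0.
Substituting the known values and solving for p(0):
  -2·p(0) = 8
  p(0) = -4.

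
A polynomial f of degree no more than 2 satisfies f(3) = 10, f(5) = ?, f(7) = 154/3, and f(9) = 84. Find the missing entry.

80/3

The 3 known points determine the degree-2 polynomial uniquely.
Write f(x) = ax^2 + bx + c. Substituting each data point gives a linear system:
  9a + 3b + c = 10
  49a + 7b + c = 154/3
  81a + 9b + c = 84
Solving the system yields a = 1, b = 1/3, c = 0.
So f(x) = x^2 + (1/3)x.
Then f(5) = 80/3.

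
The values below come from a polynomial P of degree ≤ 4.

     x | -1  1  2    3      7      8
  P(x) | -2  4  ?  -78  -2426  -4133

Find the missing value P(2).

The 5 known points determine the degree-4 polynomial uniquely.
Write P(x) = ax^4 + bx^3 + cx^2 + dx + e. Substituting each data point gives a linear system:
  a - b + c - d + e = -2
  a + b + c + d + e = 4
  81a + 27b + 9c + 3d + e = -78
  2401a + 343b + 49c + 7d + e = -2426
  4096a + 512b + 64c + 8d + e = -4133
Solving the system yields a = -1, b = 0, c = -1, d = 3, e = 3.
So P(x) = -x^4 - x^2 + 3x + 3.
Then P(2) = -11.

-11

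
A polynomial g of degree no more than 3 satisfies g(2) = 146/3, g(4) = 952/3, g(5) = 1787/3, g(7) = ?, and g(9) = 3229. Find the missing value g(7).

The 4 known points determine the degree-3 polynomial uniquely.
Write g(x) = ax^3 + bx^2 + cx + d. Substituting each data point gives a linear system:
  8a + 4b + 2c + d = 146/3
  64a + 16b + 4c + d = 952/3
  125a + 25b + 5c + d = 1787/3
  729a + 81b + 9c + d = 3229
Solving the system yields a = 4, b = 4, c = -5/3, d = 4.
So g(x) = 4x^3 + 4x^2 - (5/3)x + 4.
Then g(7) = 4681/3.

4681/3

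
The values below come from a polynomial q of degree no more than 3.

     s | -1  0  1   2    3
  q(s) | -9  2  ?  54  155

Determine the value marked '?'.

The 4 known points determine the degree-3 polynomial uniquely.
Write q(s) = as^3 + bs^2 + cs + d. Substituting each data point gives a linear system:
  -a + b - c + d = -9
  d = 2
  8a + 4b + 2c + d = 54
  27a + 9b + 3c + d = 155
Solving the system yields a = 5, b = 0, c = 6, d = 2.
So q(s) = 5s^3 + 6s + 2.
Then q(1) = 13.

13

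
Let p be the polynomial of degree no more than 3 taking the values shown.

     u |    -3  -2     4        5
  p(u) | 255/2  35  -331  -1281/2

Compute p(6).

-1101

Using the Lagrange interpolation formula with nodes -3, -2, 4, 5:
  L_0(u) = (u + 2)(u - 4)(u - 5) / -56
  L_1(u) = (u + 3)(u - 4)(u - 5) / 42
  L_2(u) = (u + 3)(u + 2)(u - 5) / -42
  L_3(u) = (u + 3)(u + 2)(u - 4) / 56
Then p(u) = 255/2·L_0(u) + 35·L_1(u) - 331·L_2(u) - 1281/2·L_3(u).
Expanding and collecting terms gives p(u) = -5u³ - (1/2)u² - 3.
Evaluating at u = 6: p(6) = -1101.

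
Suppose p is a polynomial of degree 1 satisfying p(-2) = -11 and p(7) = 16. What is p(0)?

-5

Using the Lagrange interpolation formula with nodes -2, 7:
  L_0(n) = (n - 7) / -9
  L_1(n) = (n + 2) / 9
Then p(n) = -11·L_0(n) + 16·L_1(n).
Expanding and collecting terms gives p(n) = 3n - 5.
Evaluating at n = 0: p(0) = -5.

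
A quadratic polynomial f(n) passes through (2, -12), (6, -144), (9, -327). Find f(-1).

3

Using the Lagrange interpolation formula with nodes 2, 6, 9:
  L_0(n) = (n - 6)(n - 9) / 28
  L_1(n) = (n - 2)(n - 9) / -12
  L_2(n) = (n - 2)(n - 6) / 21
Then f(n) = -12·L_0(n) - 144·L_1(n) - 327·L_2(n).
Expanding and collecting terms gives f(n) = -4n^2 - n + 6.
Evaluating at n = -1: f(-1) = 3.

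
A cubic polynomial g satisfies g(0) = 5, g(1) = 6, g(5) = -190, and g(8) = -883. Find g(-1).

8

Write g(x) = ax^3 + bx^2 + cx + d. Substituting each data point gives a linear system:
  d = 5
  a + b + c + d = 6
  125a + 25b + 5c + d = -190
  512a + 64b + 8c + d = -883
Solving the system yields a = -2, b = 2, c = 1, d = 5.
So g(x) = -2x^3 + 2x^2 + x + 5.
Then g(-1) = 8.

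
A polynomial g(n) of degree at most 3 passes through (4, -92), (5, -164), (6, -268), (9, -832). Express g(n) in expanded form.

Write g(n) = an^3 + bn^2 + cn + d. Substituting each data point gives a linear system:
  64a + 16b + 4c + d = -92
  125a + 25b + 5c + d = -164
  216a + 36b + 6c + d = -268
  729a + 81b + 9c + d = -832
Solving the system yields a = -1, b = -1, c = -2, d = -4.
So g(n) = -n³ - n² - 2n - 4.
Check: g(9) = -832. ✓

g(n) = -n^3 - n^2 - 2n - 4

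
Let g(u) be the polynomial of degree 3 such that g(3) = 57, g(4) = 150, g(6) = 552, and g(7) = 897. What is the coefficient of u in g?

3

Write g(u) = au^3 + bu^2 + cu + d. Substituting each data point gives a linear system:
  27a + 9b + 3c + d = 57
  64a + 16b + 4c + d = 150
  216a + 36b + 6c + d = 552
  343a + 49b + 7c + d = 897
Solving the system yields a = 3, b = -3, c = 3, d = -6.
So g(u) = 3u^3 - 3u^2 + 3u - 6.
The coefficient of u is 3.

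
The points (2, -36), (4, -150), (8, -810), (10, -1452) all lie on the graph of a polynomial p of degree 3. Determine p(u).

p(u) = -u^3 - 4u^2 - 5u - 2

Using the Lagrange interpolation formula with nodes 2, 4, 8, 10:
  L_0(u) = (u - 4)(u - 8)(u - 10) / -96
  L_1(u) = (u - 2)(u - 8)(u - 10) / 48
  L_2(u) = (u - 2)(u - 4)(u - 10) / -48
  L_3(u) = (u - 2)(u - 4)(u - 8) / 96
Then p(u) = -36·L_0(u) - 150·L_1(u) - 810·L_2(u) - 1452·L_3(u).
Expanding and collecting terms gives p(u) = -u^3 - 4u^2 - 5u - 2.
Check: p(2) = -36. ✓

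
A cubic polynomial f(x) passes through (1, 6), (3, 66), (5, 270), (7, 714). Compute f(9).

Forward differences of the values at x = 1, 3, 5, 7:
  f  : 6  66  270  714
  Δ  : 60  204  444
  Δ^2: 144  240
  Δ^3: 96
The third differences are constant, confirming degree 3.
Interpolating (Newton forward form) and evaluating at x = 9 gives f(9) = 1494.

1494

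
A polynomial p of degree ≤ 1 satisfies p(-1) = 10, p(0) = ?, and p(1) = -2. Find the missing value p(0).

On equispaced nodes a degree-1 polynomial has vanishing second forward difference, so
  p(-1) - 2·p(0) + p(1) = 0.
Substituting the known values and solving for p(0):
  -2·p(0) = -8
  p(0) = 4.

4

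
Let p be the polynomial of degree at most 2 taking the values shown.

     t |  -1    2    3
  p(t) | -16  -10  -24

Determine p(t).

Write p(t) = at^2 + bt + c. Substituting each data point gives a linear system:
  a - b + c = -16
  4a + 2b + c = -10
  9a + 3b + c = -24
Solving the system yields a = -4, b = 6, c = -6.
So p(t) = -4t^2 + 6t - 6.
Check: p(2) = -10. ✓

p(t) = -4t^2 + 6t - 6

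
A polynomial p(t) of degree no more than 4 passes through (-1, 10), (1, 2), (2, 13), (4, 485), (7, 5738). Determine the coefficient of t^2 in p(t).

-2

Write p(t) = at^4 + bt^3 + ct^2 + dt + e. Substituting each data point gives a linear system:
  a - b + c - d + e = 10
  a + b + c + d + e = 2
  16a + 8b + 4c + 2d + e = 13
  256a + 64b + 16c + 4d + e = 485
  2401a + 343b + 49c + 7d + e = 5738
Solving the system yields a = 3, b = -4, c = -2, d = 0, e = 5.
So p(t) = 3t^4 - 4t^3 - 2t^2 + 5.
The coefficient of t^2 is -2.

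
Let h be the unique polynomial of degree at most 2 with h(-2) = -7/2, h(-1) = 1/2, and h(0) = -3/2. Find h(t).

Write h(t) = at^2 + bt + c. Substituting each data point gives a linear system:
  4a - 2b + c = -7/2
  a - b + c = 1/2
  c = -3/2
Solving the system yields a = -3, b = -5, c = -3/2.
So h(t) = -3t^2 - 5t - 3/2.
Check: h(-1) = 1/2. ✓

h(t) = -3t^2 - 5t - 3/2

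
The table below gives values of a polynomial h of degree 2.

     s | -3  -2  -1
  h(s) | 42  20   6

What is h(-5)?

Forward differences of the values at s = -3, -2, -1:
  h  : 42  20  6
  Δ  : -22  -14
  Δ^2: 8
The second differences are constant, confirming degree 2.
Interpolating (Newton forward form) and evaluating at s = -5 gives h(-5) = 110.

110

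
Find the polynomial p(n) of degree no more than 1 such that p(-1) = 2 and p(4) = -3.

p(n) = -n + 1

Write p(n) = an + b. Substituting each data point gives a linear system:
  -a + b = 2
  4a + b = -3
Solving the system yields a = -1, b = 1.
So p(n) = -n + 1.
Check: p(4) = -3. ✓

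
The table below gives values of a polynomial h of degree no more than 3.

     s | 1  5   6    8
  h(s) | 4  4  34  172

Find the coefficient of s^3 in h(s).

1

Write h(s) = as^3 + bs^2 + cs + d. Substituting each data point gives a linear system:
  a + b + c + d = 4
  125a + 25b + 5c + d = 4
  216a + 36b + 6c + d = 34
  512a + 64b + 8c + d = 172
Solving the system yields a = 1, b = -6, c = 5, d = 4.
So h(s) = s³ - 6s² + 5s + 4.
The leading coefficient is 1.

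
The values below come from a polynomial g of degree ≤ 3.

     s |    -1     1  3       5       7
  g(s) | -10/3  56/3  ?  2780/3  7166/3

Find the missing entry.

698/3

The 4 known points determine the degree-3 polynomial uniquely.
Write g(s) = as^3 + bs^2 + cs + d. Substituting each data point gives a linear system:
  -a + b - c + d = -10/3
  a + b + c + d = 56/3
  125a + 25b + 5c + d = 2780/3
  343a + 49b + 7c + d = 7166/3
Solving the system yields a = 6, b = 6, c = 5, d = 5/3.
So g(s) = 6s³ + 6s² + 5s + 5/3.
Then g(3) = 698/3.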